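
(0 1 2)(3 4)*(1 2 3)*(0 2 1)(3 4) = (0 1 4)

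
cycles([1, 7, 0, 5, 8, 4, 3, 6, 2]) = (0 1 7 6 3 5 4 8 2)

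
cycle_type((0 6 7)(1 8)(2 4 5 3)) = 2.3.4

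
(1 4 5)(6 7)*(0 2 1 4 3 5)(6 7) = (0 2 1 3 5 4)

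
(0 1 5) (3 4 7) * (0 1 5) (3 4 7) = (0 5 1) (3 7 4) 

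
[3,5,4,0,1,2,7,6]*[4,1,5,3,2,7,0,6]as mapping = [0→3,1→7,2→2,3→4,4→1,5→5,6→6,7→0]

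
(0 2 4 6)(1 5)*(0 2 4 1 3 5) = (0 4 6 2 1)(3 5)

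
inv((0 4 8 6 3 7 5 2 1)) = (0 1 2 5 7 3 6 8 4)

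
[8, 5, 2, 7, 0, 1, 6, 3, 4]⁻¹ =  [4, 5, 2, 7, 8, 1, 6, 3, 0]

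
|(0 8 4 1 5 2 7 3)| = 8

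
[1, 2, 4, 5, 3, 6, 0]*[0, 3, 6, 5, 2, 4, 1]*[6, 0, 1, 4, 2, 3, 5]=[4, 5, 1, 2, 3, 0, 6]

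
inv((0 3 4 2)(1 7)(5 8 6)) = (0 2 4 3)(1 7)(5 6 8)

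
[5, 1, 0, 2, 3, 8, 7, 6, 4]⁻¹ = [2, 1, 3, 4, 8, 0, 7, 6, 5]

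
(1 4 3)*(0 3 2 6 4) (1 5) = (0 3 5 1) (2 6 4) 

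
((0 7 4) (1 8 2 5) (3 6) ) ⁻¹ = (0 4 7) (1 5 2 8) (3 6) 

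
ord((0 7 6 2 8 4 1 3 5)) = 9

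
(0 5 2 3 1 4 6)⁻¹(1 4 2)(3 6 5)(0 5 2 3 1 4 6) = (0 2 1)(3 4 6)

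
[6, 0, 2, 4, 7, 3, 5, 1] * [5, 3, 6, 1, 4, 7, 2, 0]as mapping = [0→2, 1→5, 2→6, 3→4, 4→0, 5→1, 6→7, 7→3]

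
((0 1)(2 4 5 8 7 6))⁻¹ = (0 1)(2 6 7 8 5 4)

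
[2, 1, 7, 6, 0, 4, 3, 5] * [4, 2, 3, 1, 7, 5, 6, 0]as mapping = [0→3, 1→2, 2→0, 3→6, 4→4, 5→7, 6→1, 7→5]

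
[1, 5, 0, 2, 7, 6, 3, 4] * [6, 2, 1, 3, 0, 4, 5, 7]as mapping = [0→2, 1→4, 2→6, 3→1, 4→7, 5→5, 6→3, 7→0]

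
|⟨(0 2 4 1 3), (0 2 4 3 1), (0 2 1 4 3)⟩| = 60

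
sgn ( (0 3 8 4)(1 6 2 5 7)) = -1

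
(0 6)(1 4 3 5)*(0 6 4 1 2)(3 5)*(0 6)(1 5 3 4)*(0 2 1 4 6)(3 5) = (0 4 5 1 3 6 2)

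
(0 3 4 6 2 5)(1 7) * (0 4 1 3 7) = (0 7 3 1)(2 5 4 6)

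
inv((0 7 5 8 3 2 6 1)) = (0 1 6 2 3 8 5 7)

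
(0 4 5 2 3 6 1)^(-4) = (0 2 1 5 6 4 3)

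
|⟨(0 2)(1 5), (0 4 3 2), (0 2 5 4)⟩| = 720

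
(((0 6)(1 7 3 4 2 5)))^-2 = (1 2 3)(4 7 5)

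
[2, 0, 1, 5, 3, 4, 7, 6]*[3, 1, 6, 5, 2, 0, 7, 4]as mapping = [0→6, 1→3, 2→1, 3→0, 4→5, 5→2, 6→4, 7→7]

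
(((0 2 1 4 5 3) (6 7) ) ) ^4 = (0 5 1) (2 3 4) 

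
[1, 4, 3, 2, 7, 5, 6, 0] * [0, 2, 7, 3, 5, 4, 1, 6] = [2, 5, 3, 7, 6, 4, 1, 0]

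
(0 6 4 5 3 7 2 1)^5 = (0 7 4 1 3 6 2 5)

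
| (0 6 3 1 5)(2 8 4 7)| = 20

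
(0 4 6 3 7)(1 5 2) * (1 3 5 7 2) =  (0 4 6 5 1 7)(2 3)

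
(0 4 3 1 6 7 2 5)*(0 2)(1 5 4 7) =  (0 7)(1 6)(2 4 3 5)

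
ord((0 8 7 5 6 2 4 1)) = 8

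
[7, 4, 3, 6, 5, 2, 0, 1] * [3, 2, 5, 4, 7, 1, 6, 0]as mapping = [0→0, 1→7, 2→4, 3→6, 4→1, 5→5, 6→3, 7→2]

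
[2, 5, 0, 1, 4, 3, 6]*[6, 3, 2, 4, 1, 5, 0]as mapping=[0→2, 1→5, 2→6, 3→3, 4→1, 5→4, 6→0]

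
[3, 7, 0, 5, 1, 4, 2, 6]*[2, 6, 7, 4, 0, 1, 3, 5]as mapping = [0→4, 1→5, 2→2, 3→1, 4→6, 5→0, 6→7, 7→3]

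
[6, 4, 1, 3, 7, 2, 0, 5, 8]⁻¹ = [6, 2, 5, 3, 1, 7, 0, 4, 8]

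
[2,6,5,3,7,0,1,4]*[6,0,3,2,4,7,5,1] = [3,5,7,2,1,6,0,4]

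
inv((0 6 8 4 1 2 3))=(0 3 2 1 4 8 6)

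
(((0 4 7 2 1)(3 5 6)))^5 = (3 6 5)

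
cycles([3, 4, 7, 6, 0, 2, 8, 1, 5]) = (0 3 6 8 5 2 7 1 4)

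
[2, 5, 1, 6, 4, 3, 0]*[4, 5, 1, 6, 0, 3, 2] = [1, 3, 5, 2, 0, 6, 4]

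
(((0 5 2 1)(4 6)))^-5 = (0 1 2 5)(4 6)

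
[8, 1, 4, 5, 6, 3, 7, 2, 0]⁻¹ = [8, 1, 7, 5, 2, 3, 4, 6, 0]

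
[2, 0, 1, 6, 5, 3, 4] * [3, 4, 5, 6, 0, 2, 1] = [5, 3, 4, 1, 2, 6, 0]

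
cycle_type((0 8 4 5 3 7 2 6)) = 8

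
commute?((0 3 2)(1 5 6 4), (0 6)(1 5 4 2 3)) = no:(0 3 2)(1 5 6 4)*(0 6)(1 5 4 2 3) = (0 1 4 5)(2 6), (0 6)(1 5 4 2 3)*(0 3 2)(1 5 6 4) = (0 4)(1 6 3 5)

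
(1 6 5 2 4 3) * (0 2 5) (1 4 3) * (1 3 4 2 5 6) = (0 5 6) (2 4 3) 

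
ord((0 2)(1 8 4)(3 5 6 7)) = 12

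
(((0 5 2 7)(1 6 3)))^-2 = (0 2)(1 6 3)(5 7)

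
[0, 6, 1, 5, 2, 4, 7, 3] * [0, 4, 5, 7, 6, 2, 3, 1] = [0, 3, 4, 2, 5, 6, 1, 7]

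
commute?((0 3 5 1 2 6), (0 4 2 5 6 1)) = no:(0 3 5 1 2 6) * (0 4 2 5 6 1) = (0 3 6 4 2 1 5), (0 4 2 5 6 1) * (0 3 5 1 2 6) = (0 4 6 2 1 3 5)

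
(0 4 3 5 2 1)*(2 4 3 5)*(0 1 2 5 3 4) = (0 4 3 5)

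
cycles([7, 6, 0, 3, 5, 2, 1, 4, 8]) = (0 7 4 5 2)(1 6)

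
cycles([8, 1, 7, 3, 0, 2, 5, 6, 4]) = (0 8 4)(2 7 6 5)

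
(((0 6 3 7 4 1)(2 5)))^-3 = (0 7)(1 3)(2 5)(4 6)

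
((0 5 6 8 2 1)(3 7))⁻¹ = (0 1 2 8 6 5)(3 7)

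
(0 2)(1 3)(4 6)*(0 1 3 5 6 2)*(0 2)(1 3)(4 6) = (0 2 3 1 5 4)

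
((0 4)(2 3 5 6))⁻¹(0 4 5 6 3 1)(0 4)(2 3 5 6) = (0 6 2 5 1 4)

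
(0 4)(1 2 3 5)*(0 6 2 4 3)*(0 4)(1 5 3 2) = (0 2 4 6 1)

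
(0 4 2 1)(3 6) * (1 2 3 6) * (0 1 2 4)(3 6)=(2 4 6 3)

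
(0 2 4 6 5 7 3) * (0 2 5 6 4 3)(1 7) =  (0 5 1 7)(2 3)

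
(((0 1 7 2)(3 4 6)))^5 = (0 1 7 2)(3 6 4)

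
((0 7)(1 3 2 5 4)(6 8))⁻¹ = (0 7)(1 4 5 2 3)(6 8)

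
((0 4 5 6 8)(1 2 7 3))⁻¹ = (0 8 6 5 4)(1 3 7 2)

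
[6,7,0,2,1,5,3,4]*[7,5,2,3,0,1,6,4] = [6,4,7,2,5,1,3,0]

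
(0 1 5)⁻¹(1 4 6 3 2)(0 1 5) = (2 5 4 6 3)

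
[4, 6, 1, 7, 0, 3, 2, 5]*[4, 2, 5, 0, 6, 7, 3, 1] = [6, 3, 2, 1, 4, 0, 5, 7]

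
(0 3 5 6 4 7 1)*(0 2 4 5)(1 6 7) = (0 3)(1 2 4)(5 7 6)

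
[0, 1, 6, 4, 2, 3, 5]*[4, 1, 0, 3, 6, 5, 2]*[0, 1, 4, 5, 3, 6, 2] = [3, 1, 4, 2, 0, 5, 6]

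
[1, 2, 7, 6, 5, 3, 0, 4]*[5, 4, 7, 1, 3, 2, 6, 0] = [4, 7, 0, 6, 2, 1, 5, 3]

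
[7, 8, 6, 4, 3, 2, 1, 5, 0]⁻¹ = [8, 6, 5, 4, 3, 7, 2, 0, 1]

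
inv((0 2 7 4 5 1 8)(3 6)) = (0 8 1 5 4 7 2)(3 6)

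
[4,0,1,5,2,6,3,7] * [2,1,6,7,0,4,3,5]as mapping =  [0→0,1→2,2→1,3→4,4→6,5→3,6→7,7→5]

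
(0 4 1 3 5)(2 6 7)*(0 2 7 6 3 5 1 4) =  (1 5 2 3)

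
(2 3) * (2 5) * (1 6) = (1 6)(2 3 5)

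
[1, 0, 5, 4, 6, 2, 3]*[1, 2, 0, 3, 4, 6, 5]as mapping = [0→2, 1→1, 2→6, 3→4, 4→5, 5→0, 6→3]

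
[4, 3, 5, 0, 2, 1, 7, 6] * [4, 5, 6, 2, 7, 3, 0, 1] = [7, 2, 3, 4, 6, 5, 1, 0]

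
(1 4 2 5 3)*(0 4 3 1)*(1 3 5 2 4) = (0 1 5 3)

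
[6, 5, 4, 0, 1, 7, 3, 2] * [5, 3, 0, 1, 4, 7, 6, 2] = [6, 7, 4, 5, 3, 2, 1, 0]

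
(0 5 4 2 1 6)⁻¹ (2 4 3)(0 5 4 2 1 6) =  (1 2 3)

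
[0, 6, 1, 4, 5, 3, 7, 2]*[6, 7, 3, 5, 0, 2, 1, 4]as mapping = [0→6, 1→1, 2→7, 3→0, 4→2, 5→5, 6→4, 7→3]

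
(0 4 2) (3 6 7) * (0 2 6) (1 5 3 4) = (0 1 5 3) (4 6 7) 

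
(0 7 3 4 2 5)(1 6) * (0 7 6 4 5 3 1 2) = (0 6 2 3 5 7 1 4)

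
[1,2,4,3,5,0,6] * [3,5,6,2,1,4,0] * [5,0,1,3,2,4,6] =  [4,6,0,1,2,3,5]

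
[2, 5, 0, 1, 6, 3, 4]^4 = [0, 5, 2, 1, 4, 3, 6]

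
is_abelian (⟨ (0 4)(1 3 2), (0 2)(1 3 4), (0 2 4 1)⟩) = no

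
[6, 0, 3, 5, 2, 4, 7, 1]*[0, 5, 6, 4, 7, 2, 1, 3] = [1, 0, 4, 2, 6, 7, 3, 5]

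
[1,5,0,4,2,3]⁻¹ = [2,0,4,5,3,1]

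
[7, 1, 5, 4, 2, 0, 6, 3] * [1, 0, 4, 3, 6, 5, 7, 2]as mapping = [0→2, 1→0, 2→5, 3→6, 4→4, 5→1, 6→7, 7→3]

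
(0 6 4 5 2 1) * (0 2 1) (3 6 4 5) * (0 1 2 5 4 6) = (0 6 4 3) (1 5 2) 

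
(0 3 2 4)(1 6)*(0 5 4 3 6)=(0 6 1)(2 3)(4 5)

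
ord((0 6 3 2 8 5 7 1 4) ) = 9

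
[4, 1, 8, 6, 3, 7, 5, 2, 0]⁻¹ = [8, 1, 7, 4, 0, 6, 3, 5, 2]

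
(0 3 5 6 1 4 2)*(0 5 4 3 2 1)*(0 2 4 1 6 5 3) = (0 4 6 2 3 1)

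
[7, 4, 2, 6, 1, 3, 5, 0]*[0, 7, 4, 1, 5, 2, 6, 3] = [3, 5, 4, 6, 7, 1, 2, 0] 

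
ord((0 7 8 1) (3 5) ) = 4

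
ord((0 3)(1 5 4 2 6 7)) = 6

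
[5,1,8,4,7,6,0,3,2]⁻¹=[6,1,8,7,3,0,5,4,2]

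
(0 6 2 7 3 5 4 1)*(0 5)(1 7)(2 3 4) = (0 6 3)(1 5 2)(4 7)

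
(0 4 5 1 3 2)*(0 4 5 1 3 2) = (0 5 3)(1 2 4)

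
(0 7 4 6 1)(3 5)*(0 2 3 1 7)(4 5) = (1 2 3 4 6 7 5)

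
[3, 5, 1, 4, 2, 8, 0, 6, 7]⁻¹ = [6, 2, 4, 0, 3, 1, 7, 8, 5]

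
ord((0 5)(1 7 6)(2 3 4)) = 6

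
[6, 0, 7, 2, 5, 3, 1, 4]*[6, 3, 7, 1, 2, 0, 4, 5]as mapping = [0→4, 1→6, 2→5, 3→7, 4→0, 5→1, 6→3, 7→2]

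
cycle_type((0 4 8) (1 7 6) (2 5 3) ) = 3^3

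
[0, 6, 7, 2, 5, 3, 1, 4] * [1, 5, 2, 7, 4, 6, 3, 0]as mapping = [0→1, 1→3, 2→0, 3→2, 4→6, 5→7, 6→5, 7→4]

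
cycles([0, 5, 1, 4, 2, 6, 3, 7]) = (1 5 6 3 4 2)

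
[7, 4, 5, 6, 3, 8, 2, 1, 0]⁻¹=[8, 7, 6, 4, 1, 2, 3, 0, 5]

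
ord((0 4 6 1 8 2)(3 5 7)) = 6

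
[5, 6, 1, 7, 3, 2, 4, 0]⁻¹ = [7, 2, 5, 4, 6, 0, 1, 3]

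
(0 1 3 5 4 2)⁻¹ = (0 2 4 5 3 1)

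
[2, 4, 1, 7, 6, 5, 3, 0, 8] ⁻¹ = [7, 2, 0, 6, 1, 5, 4, 3, 8] 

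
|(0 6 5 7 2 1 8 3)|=8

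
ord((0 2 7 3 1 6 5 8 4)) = 9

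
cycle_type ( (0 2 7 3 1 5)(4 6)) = 2.6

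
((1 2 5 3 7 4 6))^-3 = (1 7 2 4 5 6 3)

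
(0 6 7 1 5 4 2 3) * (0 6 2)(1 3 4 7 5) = (0 2 4)(3 6 5 7)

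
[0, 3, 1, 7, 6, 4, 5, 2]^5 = [0, 3, 1, 7, 5, 6, 4, 2]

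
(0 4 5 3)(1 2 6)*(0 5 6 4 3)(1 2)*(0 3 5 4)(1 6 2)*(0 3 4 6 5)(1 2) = (1 5 4)(2 3 6)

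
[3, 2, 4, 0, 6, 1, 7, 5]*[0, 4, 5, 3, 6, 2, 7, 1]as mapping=[0→3, 1→5, 2→6, 3→0, 4→7, 5→4, 6→1, 7→2]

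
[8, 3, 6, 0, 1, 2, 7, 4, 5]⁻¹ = [3, 4, 5, 1, 7, 8, 2, 6, 0]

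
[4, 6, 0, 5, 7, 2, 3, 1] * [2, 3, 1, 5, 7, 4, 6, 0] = [7, 6, 2, 4, 0, 1, 5, 3]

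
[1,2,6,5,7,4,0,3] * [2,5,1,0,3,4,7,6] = [5,1,7,4,6,3,2,0]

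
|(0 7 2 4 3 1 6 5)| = 8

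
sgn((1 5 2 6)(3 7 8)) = -1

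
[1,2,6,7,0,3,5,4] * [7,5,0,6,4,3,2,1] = [5,0,2,1,7,6,3,4]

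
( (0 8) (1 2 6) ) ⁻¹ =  (0 8) (1 6 2) 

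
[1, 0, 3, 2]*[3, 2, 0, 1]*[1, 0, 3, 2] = [3, 2, 0, 1]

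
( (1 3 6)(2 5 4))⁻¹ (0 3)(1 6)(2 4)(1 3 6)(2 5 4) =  (0 6)(1 3)(2 5)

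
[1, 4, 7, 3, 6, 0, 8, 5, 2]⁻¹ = [5, 0, 8, 3, 1, 7, 4, 2, 6]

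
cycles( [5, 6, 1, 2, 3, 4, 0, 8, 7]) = (0 5 4 3 2 1 6)(7 8)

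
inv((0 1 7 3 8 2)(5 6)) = (0 2 8 3 7 1)(5 6)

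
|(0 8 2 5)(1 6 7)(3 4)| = 12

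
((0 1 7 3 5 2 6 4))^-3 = (0 2 7 4 5 1 6 3)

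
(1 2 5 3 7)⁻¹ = (1 7 3 5 2)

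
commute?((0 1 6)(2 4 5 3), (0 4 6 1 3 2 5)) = no:(0 1 6)(2 4 5 3)*(0 4 6 1 3 2 5) = (0 3 5 2 6 4), (0 4 6 1 3 2 5)*(0 1 6)(2 4 5 3) = (0 5 1 2 3 4)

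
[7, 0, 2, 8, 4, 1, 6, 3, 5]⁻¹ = [1, 5, 2, 7, 4, 8, 6, 0, 3]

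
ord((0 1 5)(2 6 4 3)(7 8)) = 12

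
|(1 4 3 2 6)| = 5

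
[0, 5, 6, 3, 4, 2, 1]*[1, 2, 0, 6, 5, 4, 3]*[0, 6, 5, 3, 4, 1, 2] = [6, 4, 3, 2, 1, 0, 5]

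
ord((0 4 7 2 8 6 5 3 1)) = 9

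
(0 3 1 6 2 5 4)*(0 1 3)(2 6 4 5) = (1 4)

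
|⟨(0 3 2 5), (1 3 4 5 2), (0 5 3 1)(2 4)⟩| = 720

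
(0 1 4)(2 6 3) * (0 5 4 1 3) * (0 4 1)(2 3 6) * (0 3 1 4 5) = (0 6 5 4)(1 3)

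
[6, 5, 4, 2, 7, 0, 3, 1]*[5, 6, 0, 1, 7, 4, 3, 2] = [3, 4, 7, 0, 2, 5, 1, 6]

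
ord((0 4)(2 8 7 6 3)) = 10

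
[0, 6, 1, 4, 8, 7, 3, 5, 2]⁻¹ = [0, 2, 8, 6, 3, 7, 1, 5, 4]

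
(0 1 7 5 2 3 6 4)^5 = (0 3 7 4 2 1 6 5)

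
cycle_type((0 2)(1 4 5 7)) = 2.4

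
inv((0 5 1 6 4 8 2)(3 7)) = (0 2 8 4 6 1 5)(3 7)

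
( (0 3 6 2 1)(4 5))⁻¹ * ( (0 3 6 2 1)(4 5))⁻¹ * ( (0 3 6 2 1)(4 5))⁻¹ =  (0 6 1 3 2)(4 5)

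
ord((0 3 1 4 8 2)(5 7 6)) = 6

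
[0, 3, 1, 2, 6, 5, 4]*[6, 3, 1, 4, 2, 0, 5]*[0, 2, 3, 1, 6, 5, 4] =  [4, 6, 1, 2, 5, 0, 3]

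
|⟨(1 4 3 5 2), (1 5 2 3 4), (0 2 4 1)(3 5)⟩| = 360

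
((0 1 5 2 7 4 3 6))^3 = (0 2 3 1 7 6 5 4)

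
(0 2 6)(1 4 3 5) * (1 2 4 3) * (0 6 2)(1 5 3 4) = (0 1 4 5)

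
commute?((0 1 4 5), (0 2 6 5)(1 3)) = no:(0 1 4 5) * (0 2 6 5)(1 3) = (0 3 1 4)(2 6 5), (0 2 6 5)(1 3) * (0 1 4 5) = (0 2 6)(1 3 4 5)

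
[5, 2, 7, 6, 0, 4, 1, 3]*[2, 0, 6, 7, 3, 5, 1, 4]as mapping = [0→5, 1→6, 2→4, 3→1, 4→2, 5→3, 6→0, 7→7]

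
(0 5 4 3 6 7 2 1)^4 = (0 6)(1 3)(2 4)(5 7)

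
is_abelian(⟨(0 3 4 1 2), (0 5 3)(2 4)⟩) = no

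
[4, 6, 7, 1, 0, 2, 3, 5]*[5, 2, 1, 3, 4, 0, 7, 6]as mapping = [0→4, 1→7, 2→6, 3→2, 4→5, 5→1, 6→3, 7→0]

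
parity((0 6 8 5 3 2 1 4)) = odd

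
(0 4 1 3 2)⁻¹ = (0 2 3 1 4)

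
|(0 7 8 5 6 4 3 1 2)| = 9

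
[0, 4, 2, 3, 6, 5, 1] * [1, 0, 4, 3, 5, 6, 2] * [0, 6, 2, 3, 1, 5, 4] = [6, 5, 1, 3, 2, 4, 0]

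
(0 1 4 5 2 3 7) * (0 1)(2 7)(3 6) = (1 4 5 7)(2 6 3)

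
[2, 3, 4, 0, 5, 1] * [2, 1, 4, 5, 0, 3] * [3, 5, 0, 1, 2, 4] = [2, 4, 3, 0, 1, 5]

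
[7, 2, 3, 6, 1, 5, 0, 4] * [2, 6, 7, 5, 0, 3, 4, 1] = [1, 7, 5, 4, 6, 3, 2, 0]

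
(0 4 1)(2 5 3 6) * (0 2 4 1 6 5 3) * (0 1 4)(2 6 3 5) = (0 4 3 2 5 1 6)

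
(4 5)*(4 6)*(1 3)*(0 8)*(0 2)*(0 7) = (0 8 2 7)(1 3)(4 5 6)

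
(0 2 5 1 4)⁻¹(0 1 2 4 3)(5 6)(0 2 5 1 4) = (0 3 2 4 5)(1 6)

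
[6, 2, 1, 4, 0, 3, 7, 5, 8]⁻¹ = [4, 2, 1, 5, 3, 7, 0, 6, 8]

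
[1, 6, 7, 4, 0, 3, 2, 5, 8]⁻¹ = [4, 0, 6, 5, 3, 7, 1, 2, 8]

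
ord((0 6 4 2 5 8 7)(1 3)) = 14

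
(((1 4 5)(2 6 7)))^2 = (1 5 4)(2 7 6)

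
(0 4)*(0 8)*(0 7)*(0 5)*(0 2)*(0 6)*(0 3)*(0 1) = (0 4 8 7 5 2 6 3 1)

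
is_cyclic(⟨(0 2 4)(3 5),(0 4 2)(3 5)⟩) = yes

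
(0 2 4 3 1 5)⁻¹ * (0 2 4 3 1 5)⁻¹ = (0 1 4)(2 5 3)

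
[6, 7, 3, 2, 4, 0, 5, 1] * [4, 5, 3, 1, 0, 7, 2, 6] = [2, 6, 1, 3, 0, 4, 7, 5]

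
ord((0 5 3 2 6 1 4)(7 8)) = 14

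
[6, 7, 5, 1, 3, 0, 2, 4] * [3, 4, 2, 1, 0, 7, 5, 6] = [5, 6, 7, 4, 1, 3, 2, 0]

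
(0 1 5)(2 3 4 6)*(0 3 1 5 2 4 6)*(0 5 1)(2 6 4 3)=(0 1 6 3 4 5 2)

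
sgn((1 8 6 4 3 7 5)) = 1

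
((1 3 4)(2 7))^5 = (1 4 3)(2 7)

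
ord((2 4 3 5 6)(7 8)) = 10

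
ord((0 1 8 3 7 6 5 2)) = 8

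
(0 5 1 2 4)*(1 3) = (0 5 3 1 2 4)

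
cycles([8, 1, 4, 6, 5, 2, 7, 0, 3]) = (0 8 3 6 7)(2 4 5)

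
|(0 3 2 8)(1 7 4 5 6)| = 20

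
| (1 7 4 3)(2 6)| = 4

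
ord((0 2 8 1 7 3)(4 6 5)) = 6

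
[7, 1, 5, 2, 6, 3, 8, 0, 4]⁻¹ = [7, 1, 3, 5, 8, 2, 4, 0, 6]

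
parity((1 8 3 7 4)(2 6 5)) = even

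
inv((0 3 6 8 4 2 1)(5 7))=(0 1 2 4 8 6 3)(5 7)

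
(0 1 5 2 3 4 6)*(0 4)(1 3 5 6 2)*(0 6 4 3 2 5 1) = (0 2 1 4 5)(3 6)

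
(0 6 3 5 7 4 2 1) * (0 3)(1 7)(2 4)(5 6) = (0 5 1 3 6)(2 7)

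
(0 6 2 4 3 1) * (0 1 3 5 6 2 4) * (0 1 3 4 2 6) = (0 6 2 1 3 4 5)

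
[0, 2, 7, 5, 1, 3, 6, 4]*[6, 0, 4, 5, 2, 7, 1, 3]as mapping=[0→6, 1→4, 2→3, 3→7, 4→0, 5→5, 6→1, 7→2]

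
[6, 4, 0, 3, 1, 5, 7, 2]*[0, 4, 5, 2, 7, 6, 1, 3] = [1, 7, 0, 2, 4, 6, 3, 5]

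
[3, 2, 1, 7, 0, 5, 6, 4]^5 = [3, 2, 1, 7, 0, 5, 6, 4]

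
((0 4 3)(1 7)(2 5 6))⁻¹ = (0 3 4)(1 7)(2 6 5)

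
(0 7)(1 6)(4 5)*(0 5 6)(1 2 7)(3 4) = (0 1)(2 7 5 3 4 6)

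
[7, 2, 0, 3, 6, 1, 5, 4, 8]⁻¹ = [2, 5, 1, 3, 7, 6, 4, 0, 8]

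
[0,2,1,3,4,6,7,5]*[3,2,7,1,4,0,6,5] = [3,7,2,1,4,6,5,0]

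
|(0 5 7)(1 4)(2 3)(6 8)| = 6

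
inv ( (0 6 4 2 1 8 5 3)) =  (0 3 5 8 1 2 4 6)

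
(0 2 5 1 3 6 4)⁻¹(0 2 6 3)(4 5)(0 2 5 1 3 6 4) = (0 1)(2 5 4 6)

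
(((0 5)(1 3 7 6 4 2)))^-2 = (1 4 7)(2 6 3)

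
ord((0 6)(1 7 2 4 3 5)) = 6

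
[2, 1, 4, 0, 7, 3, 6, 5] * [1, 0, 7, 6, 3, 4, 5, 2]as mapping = [0→7, 1→0, 2→3, 3→1, 4→2, 5→6, 6→5, 7→4]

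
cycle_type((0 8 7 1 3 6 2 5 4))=9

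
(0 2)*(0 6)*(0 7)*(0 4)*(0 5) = (0 2 6 7 4 5)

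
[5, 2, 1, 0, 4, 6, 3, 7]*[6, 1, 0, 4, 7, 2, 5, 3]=[2, 0, 1, 6, 7, 5, 4, 3]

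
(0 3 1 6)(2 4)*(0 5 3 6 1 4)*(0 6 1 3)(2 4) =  (0 1 3 2 6 5)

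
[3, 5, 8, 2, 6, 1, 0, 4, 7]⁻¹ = [6, 5, 3, 0, 7, 1, 4, 8, 2]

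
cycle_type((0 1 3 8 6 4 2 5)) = 8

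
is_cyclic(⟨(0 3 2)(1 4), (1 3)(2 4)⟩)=no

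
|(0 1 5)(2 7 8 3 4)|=15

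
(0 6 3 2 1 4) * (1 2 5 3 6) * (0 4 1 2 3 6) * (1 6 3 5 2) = (0 1 6)(2 5 3)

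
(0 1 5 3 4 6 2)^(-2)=(0 6 3 1 2 4 5)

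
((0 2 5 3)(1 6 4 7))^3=(0 3 5 2)(1 7 4 6)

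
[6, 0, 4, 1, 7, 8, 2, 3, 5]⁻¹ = [1, 3, 6, 7, 2, 8, 0, 4, 5]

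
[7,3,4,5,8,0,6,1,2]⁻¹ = [5,7,8,1,2,3,6,0,4]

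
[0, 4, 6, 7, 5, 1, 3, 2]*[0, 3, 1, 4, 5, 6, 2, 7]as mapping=[0→0, 1→5, 2→2, 3→7, 4→6, 5→3, 6→4, 7→1]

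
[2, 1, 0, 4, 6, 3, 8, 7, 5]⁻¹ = [2, 1, 0, 5, 3, 8, 4, 7, 6]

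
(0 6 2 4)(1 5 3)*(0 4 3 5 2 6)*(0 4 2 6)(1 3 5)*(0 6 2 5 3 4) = (1 2 3 4 5)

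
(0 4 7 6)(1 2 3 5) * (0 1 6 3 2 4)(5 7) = (1 4 5 6)(3 7)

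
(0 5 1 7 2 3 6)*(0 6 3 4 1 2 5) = (1 7 5 2 4)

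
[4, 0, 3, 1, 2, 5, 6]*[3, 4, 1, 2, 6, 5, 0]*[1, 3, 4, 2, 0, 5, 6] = [6, 2, 4, 0, 3, 5, 1]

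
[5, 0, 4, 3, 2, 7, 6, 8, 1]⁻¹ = [1, 8, 4, 3, 2, 0, 6, 5, 7]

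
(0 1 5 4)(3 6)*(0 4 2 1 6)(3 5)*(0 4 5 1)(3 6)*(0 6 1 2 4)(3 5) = (0 5 4 3)(2 6)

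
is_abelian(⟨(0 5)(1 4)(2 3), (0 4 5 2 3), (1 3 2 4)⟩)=no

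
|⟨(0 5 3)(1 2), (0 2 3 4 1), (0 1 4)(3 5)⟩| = 720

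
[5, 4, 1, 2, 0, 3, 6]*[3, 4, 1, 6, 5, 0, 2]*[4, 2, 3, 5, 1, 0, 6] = [4, 0, 1, 2, 5, 6, 3]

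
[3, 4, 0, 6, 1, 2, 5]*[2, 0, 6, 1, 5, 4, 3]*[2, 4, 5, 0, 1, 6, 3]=[4, 6, 5, 0, 2, 3, 1]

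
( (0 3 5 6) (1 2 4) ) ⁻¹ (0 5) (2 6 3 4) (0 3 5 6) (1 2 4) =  (0 5 1 4) (3 6) 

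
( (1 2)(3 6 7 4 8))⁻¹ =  (1 2)(3 8 4 7 6)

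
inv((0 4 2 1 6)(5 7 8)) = (0 6 1 2 4)(5 8 7)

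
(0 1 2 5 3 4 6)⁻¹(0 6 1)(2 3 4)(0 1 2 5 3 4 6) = (0 2 1)(4 6 5)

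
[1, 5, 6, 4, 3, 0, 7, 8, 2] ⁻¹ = [5, 0, 8, 4, 3, 1, 2, 6, 7] 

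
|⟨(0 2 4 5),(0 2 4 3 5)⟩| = 120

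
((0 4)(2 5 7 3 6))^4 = (2 6 3 7 5)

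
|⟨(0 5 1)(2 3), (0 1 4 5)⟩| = 48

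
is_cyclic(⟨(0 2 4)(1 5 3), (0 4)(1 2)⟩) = no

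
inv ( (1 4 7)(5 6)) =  (1 7 4)(5 6)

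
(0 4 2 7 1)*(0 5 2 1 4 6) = (0 6)(1 5 2 7 4)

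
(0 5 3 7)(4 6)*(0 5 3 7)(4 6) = (0 3)(5 7)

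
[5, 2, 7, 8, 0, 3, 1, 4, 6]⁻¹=[4, 6, 1, 5, 7, 0, 8, 2, 3]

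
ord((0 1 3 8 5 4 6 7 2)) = 9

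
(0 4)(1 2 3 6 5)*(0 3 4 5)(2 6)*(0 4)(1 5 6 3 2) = (0 6 4 2)(1 3)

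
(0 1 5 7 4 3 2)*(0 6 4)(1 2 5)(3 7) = (0 2 6 4 7)(3 5)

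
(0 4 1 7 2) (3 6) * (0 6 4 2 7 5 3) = (0 2 6) (1 5 3 4) 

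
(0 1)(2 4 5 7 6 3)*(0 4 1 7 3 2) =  (0 7 6 2 1 4 5 3)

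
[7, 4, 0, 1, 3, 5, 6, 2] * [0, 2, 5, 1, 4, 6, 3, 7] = [7, 4, 0, 2, 1, 6, 3, 5]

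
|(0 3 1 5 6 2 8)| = 7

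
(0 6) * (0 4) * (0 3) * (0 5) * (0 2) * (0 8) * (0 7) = (0 6 4 3 5 2 8 7) 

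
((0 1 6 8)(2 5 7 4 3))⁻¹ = (0 8 6 1)(2 3 4 7 5)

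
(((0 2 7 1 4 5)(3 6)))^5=(0 5 4 1 7 2)(3 6)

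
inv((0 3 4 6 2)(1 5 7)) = (0 2 6 4 3)(1 7 5)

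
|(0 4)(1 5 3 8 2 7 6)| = 14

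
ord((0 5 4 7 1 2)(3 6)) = 6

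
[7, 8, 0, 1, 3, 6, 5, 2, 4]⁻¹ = [2, 3, 7, 4, 8, 6, 5, 0, 1]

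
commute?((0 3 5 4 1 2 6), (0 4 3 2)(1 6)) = no:(0 3 5 4 1 2 6)*(0 4 3 2)(1 6) = (0 2 1)(3 5)(4 6), (0 4 3 2)(1 6)*(0 3 5 4 1 2 6) = (0 1)(2 3 6)(4 5)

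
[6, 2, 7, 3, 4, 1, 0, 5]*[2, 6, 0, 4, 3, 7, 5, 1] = [5, 0, 1, 4, 3, 6, 2, 7]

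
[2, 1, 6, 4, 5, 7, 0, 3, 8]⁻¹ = [6, 1, 0, 7, 3, 4, 2, 5, 8]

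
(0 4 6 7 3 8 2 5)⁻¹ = (0 5 2 8 3 7 6 4)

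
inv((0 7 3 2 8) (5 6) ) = (0 8 2 3 7) (5 6) 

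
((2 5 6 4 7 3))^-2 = (2 7 6)(3 4 5)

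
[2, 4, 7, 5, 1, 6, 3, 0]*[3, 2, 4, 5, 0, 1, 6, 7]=[4, 0, 7, 1, 2, 6, 5, 3]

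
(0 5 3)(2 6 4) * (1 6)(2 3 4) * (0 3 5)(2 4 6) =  (1 2)(4 5 6)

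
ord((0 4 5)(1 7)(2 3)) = 6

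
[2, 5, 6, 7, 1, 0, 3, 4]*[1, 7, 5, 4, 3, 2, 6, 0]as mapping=[0→5, 1→2, 2→6, 3→0, 4→7, 5→1, 6→4, 7→3]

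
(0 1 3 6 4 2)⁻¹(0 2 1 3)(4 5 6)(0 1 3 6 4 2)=(0 3 6 1)(2 5 4)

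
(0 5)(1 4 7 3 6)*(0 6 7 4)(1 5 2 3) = (0 2 3 7 1)(5 6)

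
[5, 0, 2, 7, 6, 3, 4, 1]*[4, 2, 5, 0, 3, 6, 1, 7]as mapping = [0→6, 1→4, 2→5, 3→7, 4→1, 5→0, 6→3, 7→2]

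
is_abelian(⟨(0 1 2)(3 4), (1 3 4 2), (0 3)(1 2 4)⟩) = no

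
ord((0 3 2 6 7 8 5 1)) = 8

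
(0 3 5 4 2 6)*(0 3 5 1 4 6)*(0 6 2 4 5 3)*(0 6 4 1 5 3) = (1 3 5 2 4)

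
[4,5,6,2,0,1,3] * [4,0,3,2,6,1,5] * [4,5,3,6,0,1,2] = [2,5,1,6,0,4,3]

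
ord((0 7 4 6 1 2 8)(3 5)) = 14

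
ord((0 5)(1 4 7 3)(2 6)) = 4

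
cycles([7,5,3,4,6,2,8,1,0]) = (0 7 1 5 2 3 4 6 8)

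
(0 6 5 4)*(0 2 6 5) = (0 5 4 2 6)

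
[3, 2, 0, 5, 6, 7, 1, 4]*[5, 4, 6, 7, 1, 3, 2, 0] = [7, 6, 5, 3, 2, 0, 4, 1]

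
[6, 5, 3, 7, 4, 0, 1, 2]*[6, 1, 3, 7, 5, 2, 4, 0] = [4, 2, 7, 0, 5, 6, 1, 3]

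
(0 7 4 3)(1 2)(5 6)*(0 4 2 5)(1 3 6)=(0 7 2 3 4 6)(1 5)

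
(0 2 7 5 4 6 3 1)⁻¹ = (0 1 3 6 4 5 7 2)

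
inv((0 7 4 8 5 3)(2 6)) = (0 3 5 8 4 7)(2 6)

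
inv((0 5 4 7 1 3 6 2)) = (0 2 6 3 1 7 4 5)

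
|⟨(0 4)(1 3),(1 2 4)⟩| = 60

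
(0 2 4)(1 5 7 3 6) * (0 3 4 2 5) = (0 5 7 4 3 6 1)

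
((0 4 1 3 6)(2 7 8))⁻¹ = (0 6 3 1 4)(2 8 7)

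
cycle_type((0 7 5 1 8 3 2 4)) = 8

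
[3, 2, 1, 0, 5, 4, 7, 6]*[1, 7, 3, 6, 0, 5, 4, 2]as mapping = [0→6, 1→3, 2→7, 3→1, 4→5, 5→0, 6→2, 7→4]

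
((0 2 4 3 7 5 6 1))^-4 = (0 7)(1 3)(2 5)(4 6)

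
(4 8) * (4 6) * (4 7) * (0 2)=(0 2)(4 8 6 7)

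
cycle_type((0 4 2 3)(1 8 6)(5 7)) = 2.3.4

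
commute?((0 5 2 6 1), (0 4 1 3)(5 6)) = no:(0 5 2 6 1) * (0 4 1 3)(5 6) = (0 6 3)(1 4)(2 5), (0 4 1 3)(5 6) * (0 5 2 6 1) = (0 4)(1 3 5)(2 6)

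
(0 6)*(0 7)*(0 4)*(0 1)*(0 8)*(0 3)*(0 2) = (0 6 7 4 1 8 3 2) 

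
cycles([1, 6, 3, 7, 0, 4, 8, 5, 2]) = (0 1 6 8 2 3 7 5 4)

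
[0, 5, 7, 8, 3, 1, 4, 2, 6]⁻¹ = [0, 5, 7, 4, 6, 1, 8, 2, 3]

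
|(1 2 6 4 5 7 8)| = 7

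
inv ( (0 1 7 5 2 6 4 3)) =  (0 3 4 6 2 5 7 1)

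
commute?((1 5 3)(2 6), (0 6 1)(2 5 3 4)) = no:(1 5 3)(2 6)*(0 6 1)(2 5 3 4) = (0 6 5 4 2 1 3), (0 6 1)(2 5 3 4)*(1 5 3)(2 6) = (0 2 3 4 6 5 1)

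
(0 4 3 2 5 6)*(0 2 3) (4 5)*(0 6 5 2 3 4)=(0 2) (3 4 6) 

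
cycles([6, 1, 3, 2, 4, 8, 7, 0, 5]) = (0 6 7) (2 3) (5 8) 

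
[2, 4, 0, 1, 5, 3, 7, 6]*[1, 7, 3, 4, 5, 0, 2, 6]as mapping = [0→3, 1→5, 2→1, 3→7, 4→0, 5→4, 6→6, 7→2]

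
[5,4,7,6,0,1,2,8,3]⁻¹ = [4,5,6,8,1,0,3,2,7]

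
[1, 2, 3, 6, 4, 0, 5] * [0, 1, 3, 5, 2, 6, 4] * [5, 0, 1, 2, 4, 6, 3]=[0, 2, 6, 4, 1, 5, 3]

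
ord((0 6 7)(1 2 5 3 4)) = 15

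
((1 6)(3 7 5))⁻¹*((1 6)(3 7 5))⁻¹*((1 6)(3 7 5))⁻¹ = (1 6)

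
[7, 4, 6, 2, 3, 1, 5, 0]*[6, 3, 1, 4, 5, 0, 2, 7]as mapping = [0→7, 1→5, 2→2, 3→1, 4→4, 5→3, 6→0, 7→6]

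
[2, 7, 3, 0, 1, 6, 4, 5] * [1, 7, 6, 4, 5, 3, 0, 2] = [6, 2, 4, 1, 7, 0, 5, 3]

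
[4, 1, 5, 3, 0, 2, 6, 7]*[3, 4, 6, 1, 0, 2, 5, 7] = [0, 4, 2, 1, 3, 6, 5, 7]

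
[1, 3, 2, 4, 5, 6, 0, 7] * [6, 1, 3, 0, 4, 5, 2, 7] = [1, 0, 3, 4, 5, 2, 6, 7]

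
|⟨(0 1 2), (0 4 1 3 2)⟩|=60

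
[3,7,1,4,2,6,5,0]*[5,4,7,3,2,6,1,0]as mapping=[0→3,1→0,2→4,3→2,4→7,5→1,6→6,7→5]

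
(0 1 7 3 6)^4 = (0 6 3 7 1)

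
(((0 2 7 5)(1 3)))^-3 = (0 2 7 5)(1 3)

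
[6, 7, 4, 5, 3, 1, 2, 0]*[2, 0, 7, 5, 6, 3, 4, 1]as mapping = [0→4, 1→1, 2→6, 3→3, 4→5, 5→0, 6→7, 7→2]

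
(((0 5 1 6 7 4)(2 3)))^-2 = (0 7 1)(4 6 5)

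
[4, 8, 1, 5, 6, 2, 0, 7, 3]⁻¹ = [6, 2, 5, 8, 0, 3, 4, 7, 1]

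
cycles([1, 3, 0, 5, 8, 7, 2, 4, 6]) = (0 1 3 5 7 4 8 6 2)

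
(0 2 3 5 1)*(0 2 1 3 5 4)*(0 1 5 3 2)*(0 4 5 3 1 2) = (0 3 5)(1 4 2)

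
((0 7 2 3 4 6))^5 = (0 6 4 3 2 7)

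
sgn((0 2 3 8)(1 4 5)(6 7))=1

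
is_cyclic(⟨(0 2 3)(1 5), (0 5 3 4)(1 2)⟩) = no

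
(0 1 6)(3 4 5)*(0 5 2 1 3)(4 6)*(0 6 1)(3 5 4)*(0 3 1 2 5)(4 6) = (2 3)(4 5)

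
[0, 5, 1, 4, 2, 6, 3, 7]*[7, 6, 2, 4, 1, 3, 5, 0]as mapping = [0→7, 1→3, 2→6, 3→1, 4→2, 5→5, 6→4, 7→0]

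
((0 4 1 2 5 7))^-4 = (0 1 5)(2 7 4)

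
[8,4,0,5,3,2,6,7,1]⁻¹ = [2,8,5,4,1,3,6,7,0]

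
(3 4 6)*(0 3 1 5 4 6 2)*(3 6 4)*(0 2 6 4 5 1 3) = (0 4 6 3 5)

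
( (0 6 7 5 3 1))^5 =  (0 1 3 5 7 6)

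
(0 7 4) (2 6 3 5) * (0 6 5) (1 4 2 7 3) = (0 3) (1 4 6) (2 5 7) 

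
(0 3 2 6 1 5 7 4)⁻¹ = (0 4 7 5 1 6 2 3)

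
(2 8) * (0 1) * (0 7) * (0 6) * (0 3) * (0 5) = (0 1 7 6 3 5) (2 8) 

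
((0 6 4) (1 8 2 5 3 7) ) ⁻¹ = (0 4 6) (1 7 3 5 2 8) 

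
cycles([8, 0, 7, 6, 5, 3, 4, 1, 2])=(0 8 2 7 1)(3 6 4 5)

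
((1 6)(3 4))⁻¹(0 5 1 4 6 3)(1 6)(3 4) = (0 5 6 3 1 4)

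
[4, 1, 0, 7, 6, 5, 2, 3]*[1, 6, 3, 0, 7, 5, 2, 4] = [7, 6, 1, 4, 2, 5, 3, 0]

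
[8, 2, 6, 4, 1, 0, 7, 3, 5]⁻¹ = [5, 4, 1, 7, 3, 8, 2, 6, 0]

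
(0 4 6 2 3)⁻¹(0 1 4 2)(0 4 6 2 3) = (1 6 3 4)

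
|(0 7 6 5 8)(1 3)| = 10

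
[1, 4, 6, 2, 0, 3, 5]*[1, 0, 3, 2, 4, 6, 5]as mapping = [0→0, 1→4, 2→5, 3→3, 4→1, 5→2, 6→6]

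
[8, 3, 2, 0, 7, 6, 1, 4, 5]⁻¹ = [3, 6, 2, 1, 7, 8, 5, 4, 0]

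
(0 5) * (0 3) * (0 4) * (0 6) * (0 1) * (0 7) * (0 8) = (0 5 3 4 6 1 7 8)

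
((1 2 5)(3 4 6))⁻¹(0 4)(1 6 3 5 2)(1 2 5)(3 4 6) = (0 6)(1 5 2 3 4)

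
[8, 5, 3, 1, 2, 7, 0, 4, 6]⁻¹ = [6, 3, 4, 2, 7, 1, 8, 5, 0]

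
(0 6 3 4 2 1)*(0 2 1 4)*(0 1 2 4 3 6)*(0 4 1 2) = (0 4)(2 3)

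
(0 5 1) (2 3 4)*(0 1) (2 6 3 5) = (0 2 5) (3 4 6) 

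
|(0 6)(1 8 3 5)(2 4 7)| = 12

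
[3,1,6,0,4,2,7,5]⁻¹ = [3,1,5,0,4,7,2,6]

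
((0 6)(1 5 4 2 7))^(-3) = (0 6)(1 4 7 5 2)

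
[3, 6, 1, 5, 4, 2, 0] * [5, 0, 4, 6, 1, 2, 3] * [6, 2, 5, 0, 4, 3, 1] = [1, 0, 6, 5, 2, 4, 3]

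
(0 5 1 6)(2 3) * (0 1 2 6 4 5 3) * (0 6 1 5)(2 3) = (0 2 6 5 3 1 4)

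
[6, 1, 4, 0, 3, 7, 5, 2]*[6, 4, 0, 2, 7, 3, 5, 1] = [5, 4, 7, 6, 2, 1, 3, 0]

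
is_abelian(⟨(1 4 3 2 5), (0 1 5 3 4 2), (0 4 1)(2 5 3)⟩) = no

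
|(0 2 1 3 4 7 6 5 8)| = 9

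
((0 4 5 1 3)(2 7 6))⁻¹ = (0 3 1 5 4)(2 6 7)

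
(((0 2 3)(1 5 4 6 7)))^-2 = (0 2 3)(1 6 5 7 4)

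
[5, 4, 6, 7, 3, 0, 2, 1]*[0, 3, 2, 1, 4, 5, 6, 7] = [5, 4, 6, 7, 1, 0, 2, 3]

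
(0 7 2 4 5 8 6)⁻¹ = (0 6 8 5 4 2 7)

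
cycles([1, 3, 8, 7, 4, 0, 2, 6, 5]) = (0 1 3 7 6 2 8 5) 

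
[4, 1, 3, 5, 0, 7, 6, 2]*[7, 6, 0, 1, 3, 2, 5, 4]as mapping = [0→3, 1→6, 2→1, 3→2, 4→7, 5→4, 6→5, 7→0]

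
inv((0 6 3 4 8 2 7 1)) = (0 1 7 2 8 4 3 6)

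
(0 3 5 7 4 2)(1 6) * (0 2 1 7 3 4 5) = (0 4 1 6 7 5 3)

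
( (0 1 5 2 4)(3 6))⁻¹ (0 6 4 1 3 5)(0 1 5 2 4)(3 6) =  (0 5 6 2 1 3)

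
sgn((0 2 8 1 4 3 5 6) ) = -1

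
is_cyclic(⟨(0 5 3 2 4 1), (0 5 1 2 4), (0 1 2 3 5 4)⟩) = no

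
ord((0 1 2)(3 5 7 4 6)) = 15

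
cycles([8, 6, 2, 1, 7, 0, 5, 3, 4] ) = (0 8 4 7 3 1 6 5)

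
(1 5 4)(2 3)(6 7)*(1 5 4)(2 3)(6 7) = (1 4 5)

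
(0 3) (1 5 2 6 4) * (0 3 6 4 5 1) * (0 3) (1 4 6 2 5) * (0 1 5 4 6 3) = (0 2 3 1 6 5 4) 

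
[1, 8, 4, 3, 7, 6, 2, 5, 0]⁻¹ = [8, 0, 6, 3, 2, 7, 5, 4, 1]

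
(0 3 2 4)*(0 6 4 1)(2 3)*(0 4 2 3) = (0 3)(1 4 6 2)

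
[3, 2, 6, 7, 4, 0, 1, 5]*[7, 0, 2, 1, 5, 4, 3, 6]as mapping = [0→1, 1→2, 2→3, 3→6, 4→5, 5→7, 6→0, 7→4]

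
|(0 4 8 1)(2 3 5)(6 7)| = 12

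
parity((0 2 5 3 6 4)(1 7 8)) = odd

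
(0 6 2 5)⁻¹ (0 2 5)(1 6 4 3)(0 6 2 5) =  (0 6 5)(1 2 4 3)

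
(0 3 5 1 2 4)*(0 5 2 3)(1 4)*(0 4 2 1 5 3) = (0 4 3 1)(2 5)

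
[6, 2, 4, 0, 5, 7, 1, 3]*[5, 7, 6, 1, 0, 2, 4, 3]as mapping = [0→4, 1→6, 2→0, 3→5, 4→2, 5→3, 6→7, 7→1]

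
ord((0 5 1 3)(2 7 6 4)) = 4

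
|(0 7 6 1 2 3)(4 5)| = 6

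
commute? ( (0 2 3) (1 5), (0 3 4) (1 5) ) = no: (0 2 3) (1 5) * (0 3 4) (1 5) = (0 2 4), (0 3 4) (1 5) * (0 2 3) (1 5) = (2 3 4) 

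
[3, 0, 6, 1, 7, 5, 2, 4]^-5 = [3, 0, 6, 1, 7, 5, 2, 4]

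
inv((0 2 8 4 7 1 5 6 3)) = (0 3 6 5 1 7 4 8 2)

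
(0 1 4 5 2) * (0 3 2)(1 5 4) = (0 5)(2 3)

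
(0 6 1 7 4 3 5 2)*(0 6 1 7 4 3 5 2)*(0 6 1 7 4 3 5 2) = (0 7 5 6 4 2 1 3)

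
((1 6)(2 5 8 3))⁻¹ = (1 6)(2 3 8 5)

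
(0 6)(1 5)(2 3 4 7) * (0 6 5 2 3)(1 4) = (0 5 4 7 3 1 2)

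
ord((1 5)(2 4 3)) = 6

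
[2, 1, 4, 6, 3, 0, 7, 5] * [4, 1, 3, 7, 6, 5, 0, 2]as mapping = [0→3, 1→1, 2→6, 3→0, 4→7, 5→4, 6→2, 7→5]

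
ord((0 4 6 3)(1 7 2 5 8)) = 20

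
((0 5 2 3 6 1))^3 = (0 3)(1 2)(5 6)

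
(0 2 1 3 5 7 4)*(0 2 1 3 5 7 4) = (0 1 5 4 2 3 7)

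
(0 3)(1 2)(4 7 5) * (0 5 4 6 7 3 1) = (0 1 2)(3 5 6 7 4)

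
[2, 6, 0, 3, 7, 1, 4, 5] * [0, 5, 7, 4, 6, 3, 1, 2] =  [7, 1, 0, 4, 2, 5, 6, 3]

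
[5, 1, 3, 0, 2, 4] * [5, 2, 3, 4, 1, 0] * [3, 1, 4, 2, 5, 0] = [3, 4, 5, 0, 2, 1]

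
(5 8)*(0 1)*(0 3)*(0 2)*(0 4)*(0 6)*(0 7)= (0 1 3 2 4 6 7)(5 8)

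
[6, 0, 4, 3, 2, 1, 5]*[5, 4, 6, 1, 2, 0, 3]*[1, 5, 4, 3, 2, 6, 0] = [3, 6, 4, 5, 0, 2, 1]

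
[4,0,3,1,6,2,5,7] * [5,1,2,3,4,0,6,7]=[4,5,3,1,6,2,0,7]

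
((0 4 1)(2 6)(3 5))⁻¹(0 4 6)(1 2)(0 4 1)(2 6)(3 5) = (0 6)(1 2 4)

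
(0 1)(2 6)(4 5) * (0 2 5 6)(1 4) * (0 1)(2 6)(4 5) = (0 5)(1 6 4 2)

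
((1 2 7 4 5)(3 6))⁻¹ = (1 5 4 7 2)(3 6)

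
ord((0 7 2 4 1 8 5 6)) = 8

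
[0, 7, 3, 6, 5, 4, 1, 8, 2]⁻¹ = [0, 6, 8, 2, 5, 4, 3, 1, 7]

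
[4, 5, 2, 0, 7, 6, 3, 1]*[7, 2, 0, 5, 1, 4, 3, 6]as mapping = [0→1, 1→4, 2→0, 3→7, 4→6, 5→3, 6→5, 7→2]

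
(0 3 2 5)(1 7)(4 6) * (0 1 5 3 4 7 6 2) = (0 4 2 3)(1 6 7 5)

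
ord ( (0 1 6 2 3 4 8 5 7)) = 9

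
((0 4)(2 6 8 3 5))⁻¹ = (0 4)(2 5 3 8 6)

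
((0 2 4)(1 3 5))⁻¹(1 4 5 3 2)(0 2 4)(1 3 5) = (0 1 5 4 3)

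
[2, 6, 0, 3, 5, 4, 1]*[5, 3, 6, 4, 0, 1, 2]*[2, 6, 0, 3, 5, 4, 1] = [1, 0, 4, 5, 6, 2, 3]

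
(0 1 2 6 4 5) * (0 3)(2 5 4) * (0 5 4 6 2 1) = (1 4 6)(3 5)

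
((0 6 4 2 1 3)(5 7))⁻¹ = (0 3 1 2 4 6)(5 7)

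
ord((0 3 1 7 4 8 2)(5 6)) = 14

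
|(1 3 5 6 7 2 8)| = 7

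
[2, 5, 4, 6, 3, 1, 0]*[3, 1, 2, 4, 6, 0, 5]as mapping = [0→2, 1→0, 2→6, 3→5, 4→4, 5→1, 6→3]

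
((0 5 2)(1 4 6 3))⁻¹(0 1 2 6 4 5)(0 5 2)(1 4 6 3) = (0 3 6 2 5 4)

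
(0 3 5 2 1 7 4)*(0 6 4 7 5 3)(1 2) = (1 5)(4 6)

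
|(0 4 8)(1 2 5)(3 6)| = 6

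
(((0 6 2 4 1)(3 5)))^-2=(0 4 6 1 2)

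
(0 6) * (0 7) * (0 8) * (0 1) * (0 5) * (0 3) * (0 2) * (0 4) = (0 6 7 8 1 5 3 2 4)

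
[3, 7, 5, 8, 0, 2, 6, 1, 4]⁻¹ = [4, 7, 5, 0, 8, 2, 6, 1, 3]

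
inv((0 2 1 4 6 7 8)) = (0 8 7 6 4 1 2)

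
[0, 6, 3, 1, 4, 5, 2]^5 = [0, 6, 3, 1, 4, 5, 2]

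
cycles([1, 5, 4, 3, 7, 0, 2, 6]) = (0 1 5)(2 4 7 6)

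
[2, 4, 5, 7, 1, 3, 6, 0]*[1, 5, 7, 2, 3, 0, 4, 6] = [7, 3, 0, 6, 5, 2, 4, 1]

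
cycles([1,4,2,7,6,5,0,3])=(0 1 4 6)(3 7)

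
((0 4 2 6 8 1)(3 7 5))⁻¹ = (0 1 8 6 2 4)(3 5 7)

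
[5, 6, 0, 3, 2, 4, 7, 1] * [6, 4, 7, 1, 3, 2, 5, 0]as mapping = [0→2, 1→5, 2→6, 3→1, 4→7, 5→3, 6→0, 7→4]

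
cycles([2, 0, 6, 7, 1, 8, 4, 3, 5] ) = (0 2 6 4 1)(3 7)(5 8)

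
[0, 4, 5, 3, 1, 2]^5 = [0, 4, 5, 3, 1, 2]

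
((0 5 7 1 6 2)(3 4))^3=(0 1)(2 7)(3 4)(5 6)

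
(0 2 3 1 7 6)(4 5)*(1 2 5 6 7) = (0 5 4 6)(2 3)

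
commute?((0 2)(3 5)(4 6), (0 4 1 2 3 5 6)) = no:(0 2)(3 5)(4 6) * (0 4 1 2 3 5 6) = (0 3 6 1 2 4), (0 4 1 2 3 5 6) * (0 2)(3 5)(4 6) = (0 6 2 5 4 1)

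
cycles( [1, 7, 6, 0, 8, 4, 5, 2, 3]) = (0 1 7 2 6 5 4 8 3)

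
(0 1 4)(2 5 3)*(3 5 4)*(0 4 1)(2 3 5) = (1 5 2)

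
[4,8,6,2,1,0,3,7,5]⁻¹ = [5,4,3,6,0,8,2,7,1]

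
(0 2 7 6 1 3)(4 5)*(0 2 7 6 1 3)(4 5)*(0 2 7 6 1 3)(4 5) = (0 6)(1 2)(3 7)(4 5)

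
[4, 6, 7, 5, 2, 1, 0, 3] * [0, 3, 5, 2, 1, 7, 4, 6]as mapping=[0→1, 1→4, 2→6, 3→7, 4→5, 5→3, 6→0, 7→2]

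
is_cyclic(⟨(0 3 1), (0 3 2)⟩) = no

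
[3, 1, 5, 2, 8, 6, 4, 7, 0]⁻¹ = [8, 1, 3, 0, 6, 2, 5, 7, 4]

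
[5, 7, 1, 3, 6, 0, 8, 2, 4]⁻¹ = [5, 2, 7, 3, 8, 0, 4, 1, 6]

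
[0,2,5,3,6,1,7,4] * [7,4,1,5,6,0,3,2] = [7,1,0,5,3,4,2,6]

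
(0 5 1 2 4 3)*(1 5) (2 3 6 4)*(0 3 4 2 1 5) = (0 5) (1 4 6 2) 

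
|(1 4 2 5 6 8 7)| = 7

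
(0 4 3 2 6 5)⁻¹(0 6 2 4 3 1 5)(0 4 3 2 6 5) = (0 4 5 6 3 2 1)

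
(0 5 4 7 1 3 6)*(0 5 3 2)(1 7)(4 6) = (0 3 4 1 2)(5 6)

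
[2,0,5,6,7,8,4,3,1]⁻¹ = [1,8,0,7,6,2,3,4,5]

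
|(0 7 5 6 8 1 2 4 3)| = 9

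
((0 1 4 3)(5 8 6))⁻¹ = (0 3 4 1)(5 6 8)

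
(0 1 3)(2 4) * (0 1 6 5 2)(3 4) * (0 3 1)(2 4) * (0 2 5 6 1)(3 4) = (0 1 5 3 2)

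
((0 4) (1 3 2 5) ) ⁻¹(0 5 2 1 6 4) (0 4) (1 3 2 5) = (0 4 1 5 3 6) 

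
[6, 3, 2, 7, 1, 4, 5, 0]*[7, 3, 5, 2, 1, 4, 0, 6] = [0, 2, 5, 6, 3, 1, 4, 7]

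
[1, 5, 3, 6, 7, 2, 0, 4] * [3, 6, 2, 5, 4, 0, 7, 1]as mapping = [0→6, 1→0, 2→5, 3→7, 4→1, 5→2, 6→3, 7→4]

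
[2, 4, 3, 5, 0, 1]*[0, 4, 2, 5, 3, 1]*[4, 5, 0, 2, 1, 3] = [0, 2, 3, 5, 4, 1]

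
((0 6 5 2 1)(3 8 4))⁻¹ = (0 1 2 5 6)(3 4 8)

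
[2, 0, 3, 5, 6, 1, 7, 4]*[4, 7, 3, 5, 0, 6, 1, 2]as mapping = [0→3, 1→4, 2→5, 3→6, 4→1, 5→7, 6→2, 7→0]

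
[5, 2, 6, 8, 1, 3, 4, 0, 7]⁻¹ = [7, 4, 1, 5, 6, 0, 2, 8, 3]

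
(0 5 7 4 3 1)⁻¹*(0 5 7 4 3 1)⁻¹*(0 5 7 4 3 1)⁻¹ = (0 4)(1 7)(3 5)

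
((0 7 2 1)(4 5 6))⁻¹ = (0 1 2 7)(4 6 5)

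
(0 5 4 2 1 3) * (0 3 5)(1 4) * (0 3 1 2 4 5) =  (0 3 1)(2 5)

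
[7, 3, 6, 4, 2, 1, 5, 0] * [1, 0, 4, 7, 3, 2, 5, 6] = [6, 7, 5, 3, 4, 0, 2, 1]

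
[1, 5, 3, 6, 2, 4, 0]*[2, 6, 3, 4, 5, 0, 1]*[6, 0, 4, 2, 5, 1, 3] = [3, 6, 5, 0, 2, 1, 4]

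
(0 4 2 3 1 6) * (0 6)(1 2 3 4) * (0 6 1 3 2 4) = (0 3 4 2)(1 6)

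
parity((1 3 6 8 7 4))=odd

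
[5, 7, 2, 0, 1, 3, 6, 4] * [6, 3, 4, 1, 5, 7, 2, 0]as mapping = [0→7, 1→0, 2→4, 3→6, 4→3, 5→1, 6→2, 7→5]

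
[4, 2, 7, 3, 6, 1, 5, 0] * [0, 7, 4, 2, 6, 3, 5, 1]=[6, 4, 1, 2, 5, 7, 3, 0]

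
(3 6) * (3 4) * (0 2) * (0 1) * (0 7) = (0 2 1 7)(3 6 4)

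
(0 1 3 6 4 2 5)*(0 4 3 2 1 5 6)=(0 5 4 1 2 6 3)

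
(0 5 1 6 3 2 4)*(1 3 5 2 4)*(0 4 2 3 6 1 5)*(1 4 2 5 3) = (0 1 4 2 3 5 6)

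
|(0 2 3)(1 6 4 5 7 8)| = 6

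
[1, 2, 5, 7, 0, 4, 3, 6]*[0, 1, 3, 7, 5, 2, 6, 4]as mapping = [0→1, 1→3, 2→2, 3→4, 4→0, 5→5, 6→7, 7→6]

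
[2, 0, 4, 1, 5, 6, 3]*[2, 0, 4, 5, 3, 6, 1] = [4, 2, 3, 0, 6, 1, 5]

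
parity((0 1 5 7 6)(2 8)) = odd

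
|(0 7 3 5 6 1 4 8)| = 8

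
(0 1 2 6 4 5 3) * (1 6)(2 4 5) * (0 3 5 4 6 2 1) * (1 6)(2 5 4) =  (0 5 4 6 2)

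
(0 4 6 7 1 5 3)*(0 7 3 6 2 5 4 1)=(0 1 4 2 5 6 3 7)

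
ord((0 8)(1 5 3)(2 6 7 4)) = 12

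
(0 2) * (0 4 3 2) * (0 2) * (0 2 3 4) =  (0 3 2)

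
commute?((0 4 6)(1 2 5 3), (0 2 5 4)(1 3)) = no:(0 4 6)(1 2 5 3)*(0 2 5 4)(1 3) = (1 5)(2 4 6), (0 2 5 4)(1 3)*(0 4 6)(1 2 5 3) = (0 5 6)(2 3)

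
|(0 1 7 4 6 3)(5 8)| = 6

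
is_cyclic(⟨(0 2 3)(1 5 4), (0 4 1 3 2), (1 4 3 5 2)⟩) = no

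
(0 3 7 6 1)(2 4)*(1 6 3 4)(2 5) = (0 4 5 2 1)(3 7)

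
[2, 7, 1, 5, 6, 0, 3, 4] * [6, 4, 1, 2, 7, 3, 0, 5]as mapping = [0→1, 1→5, 2→4, 3→3, 4→0, 5→6, 6→2, 7→7]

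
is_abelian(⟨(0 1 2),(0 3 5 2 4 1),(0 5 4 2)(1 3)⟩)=no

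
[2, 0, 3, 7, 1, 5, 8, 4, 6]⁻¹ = [1, 4, 0, 2, 7, 5, 8, 3, 6]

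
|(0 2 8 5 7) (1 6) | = 10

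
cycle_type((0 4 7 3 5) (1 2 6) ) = 3.5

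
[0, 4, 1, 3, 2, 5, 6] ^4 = [0, 4, 1, 3, 2, 5, 6] 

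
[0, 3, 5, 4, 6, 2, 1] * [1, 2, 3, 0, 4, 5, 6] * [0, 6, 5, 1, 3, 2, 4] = [6, 0, 2, 3, 4, 1, 5]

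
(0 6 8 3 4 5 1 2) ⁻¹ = (0 2 1 5 4 3 8 6) 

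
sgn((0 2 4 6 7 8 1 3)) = -1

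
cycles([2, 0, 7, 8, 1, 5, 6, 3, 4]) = (0 2 7 3 8 4 1)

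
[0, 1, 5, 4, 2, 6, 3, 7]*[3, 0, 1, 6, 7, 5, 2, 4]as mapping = [0→3, 1→0, 2→5, 3→7, 4→1, 5→2, 6→6, 7→4]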